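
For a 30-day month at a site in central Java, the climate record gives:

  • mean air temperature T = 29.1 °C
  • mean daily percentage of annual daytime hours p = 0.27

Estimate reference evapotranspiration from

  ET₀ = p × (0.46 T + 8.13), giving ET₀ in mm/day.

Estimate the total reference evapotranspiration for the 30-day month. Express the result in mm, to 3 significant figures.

ET₀ = 0.27 × (0.46 × 29.1 + 8.13) = 0.27 × 21.516 = 5.8093 mm/d
Monthly total = 5.8093 × 30 = 174.279 mm

174 mm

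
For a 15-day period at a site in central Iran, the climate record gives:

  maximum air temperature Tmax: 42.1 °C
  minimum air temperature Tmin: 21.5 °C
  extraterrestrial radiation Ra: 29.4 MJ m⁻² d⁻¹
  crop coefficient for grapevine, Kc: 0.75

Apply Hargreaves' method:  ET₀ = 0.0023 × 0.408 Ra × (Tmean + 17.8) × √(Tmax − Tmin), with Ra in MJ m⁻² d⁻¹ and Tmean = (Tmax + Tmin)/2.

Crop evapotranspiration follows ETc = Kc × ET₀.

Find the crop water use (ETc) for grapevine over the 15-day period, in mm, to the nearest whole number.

Tmean = (42.1 + 21.5)/2 = 31.80 °C
0.408 Ra = 0.408 × 29.4 = 11.9952 mm/d equivalent
ET₀ = 0.0023 × 11.9952 × (31.80 + 17.8) × √20.6 = 0.0023 × 11.9952 × 49.60 × 4.5387 = 6.2108 mm/d
ETc = Kc × ET₀ = 0.75 × 6.2108 = 4.6581 mm/d
Over 15 days: 4.6581 × 15 = 69.872 mm

70 mm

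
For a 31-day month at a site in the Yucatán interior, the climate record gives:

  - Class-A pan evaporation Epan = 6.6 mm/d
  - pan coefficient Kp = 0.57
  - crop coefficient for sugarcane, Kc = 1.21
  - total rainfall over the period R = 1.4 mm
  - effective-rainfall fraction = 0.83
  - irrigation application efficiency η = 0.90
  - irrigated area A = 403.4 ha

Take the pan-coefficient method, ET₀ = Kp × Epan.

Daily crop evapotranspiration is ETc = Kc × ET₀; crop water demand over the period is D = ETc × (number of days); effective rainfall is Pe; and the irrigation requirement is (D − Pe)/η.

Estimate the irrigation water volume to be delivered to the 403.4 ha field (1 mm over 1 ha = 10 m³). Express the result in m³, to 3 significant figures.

627000 m³

ET₀ = 0.57 × 6.6 = 3.7620 mm/d
ETc = Kc × ET₀ = 1.21 × 3.7620 = 4.5520 mm/d
Crop demand D = ETc × 31 d = 4.5520 × 31 = 141.112 mm
Pe = 0.83 × 1.4 = 1.162 mm
D − Pe = 141.112 − 1.162 = 139.950 mm
Gross irrigation = 139.950 / 0.90 = 155.500 mm
Volume = 155.500 mm × 403.4 ha × 10 = 627287.0 m³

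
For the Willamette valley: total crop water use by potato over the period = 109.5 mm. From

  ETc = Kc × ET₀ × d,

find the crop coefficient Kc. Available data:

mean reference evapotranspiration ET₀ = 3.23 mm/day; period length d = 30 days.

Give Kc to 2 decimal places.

ETc = Kc × ET₀ × d  ⇒  Kc = ETc / (ET₀ × d)
Kc = 109.5 / (3.23 × 30) = 109.5 / 96.90 = 1.1300

1.13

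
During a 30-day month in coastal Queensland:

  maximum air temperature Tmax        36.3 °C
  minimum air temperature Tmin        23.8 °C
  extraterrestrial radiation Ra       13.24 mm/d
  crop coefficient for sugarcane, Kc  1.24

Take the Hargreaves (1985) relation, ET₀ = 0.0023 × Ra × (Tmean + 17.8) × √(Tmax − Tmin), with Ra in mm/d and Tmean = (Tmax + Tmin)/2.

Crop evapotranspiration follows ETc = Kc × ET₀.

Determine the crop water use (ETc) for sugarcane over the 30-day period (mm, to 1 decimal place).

191.6 mm

Tmean = (36.3 + 23.8)/2 = 30.05 °C
ET₀ = 0.0023 × 13.24 × (30.05 + 17.8) × √12.5 = 0.0023 × 13.24 × 47.85 × 3.5355 = 5.1517 mm/d
ETc = Kc × ET₀ = 1.24 × 5.1517 = 6.3881 mm/d
Over 30 days: 6.3881 × 30 = 191.643 mm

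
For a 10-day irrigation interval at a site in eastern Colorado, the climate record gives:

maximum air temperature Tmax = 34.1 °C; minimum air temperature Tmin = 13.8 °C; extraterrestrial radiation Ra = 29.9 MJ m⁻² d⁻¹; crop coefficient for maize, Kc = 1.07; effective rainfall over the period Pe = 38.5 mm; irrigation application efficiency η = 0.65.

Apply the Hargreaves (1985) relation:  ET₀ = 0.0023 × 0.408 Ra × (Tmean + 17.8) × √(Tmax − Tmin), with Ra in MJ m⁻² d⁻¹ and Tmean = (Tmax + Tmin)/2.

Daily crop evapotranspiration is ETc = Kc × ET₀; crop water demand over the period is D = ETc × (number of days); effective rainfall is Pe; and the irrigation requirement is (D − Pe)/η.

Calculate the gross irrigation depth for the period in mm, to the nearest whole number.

28 mm

Tmean = (34.1 + 13.8)/2 = 23.95 °C
0.408 Ra = 0.408 × 29.9 = 12.1992 mm/d equivalent
ET₀ = 0.0023 × 12.1992 × (23.95 + 17.8) × √20.3 = 0.0023 × 12.1992 × 41.75 × 4.5056 = 5.2780 mm/d
ETc = Kc × ET₀ = 1.07 × 5.2780 = 5.6475 mm/d
Crop demand D = ETc × 10 d = 5.6475 × 10 = 56.475 mm
D − Pe = 56.475 − 38.5 = 17.975 mm
Gross irrigation = 17.975 / 0.65 = 27.654 mm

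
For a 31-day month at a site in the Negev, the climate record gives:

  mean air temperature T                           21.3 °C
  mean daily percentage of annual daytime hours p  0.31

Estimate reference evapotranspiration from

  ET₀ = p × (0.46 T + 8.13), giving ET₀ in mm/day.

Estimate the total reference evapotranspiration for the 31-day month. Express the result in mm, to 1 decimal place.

ET₀ = 0.31 × (0.46 × 21.3 + 8.13) = 0.31 × 17.928 = 5.5577 mm/d
Monthly total = 5.5577 × 31 = 172.289 mm

172.3 mm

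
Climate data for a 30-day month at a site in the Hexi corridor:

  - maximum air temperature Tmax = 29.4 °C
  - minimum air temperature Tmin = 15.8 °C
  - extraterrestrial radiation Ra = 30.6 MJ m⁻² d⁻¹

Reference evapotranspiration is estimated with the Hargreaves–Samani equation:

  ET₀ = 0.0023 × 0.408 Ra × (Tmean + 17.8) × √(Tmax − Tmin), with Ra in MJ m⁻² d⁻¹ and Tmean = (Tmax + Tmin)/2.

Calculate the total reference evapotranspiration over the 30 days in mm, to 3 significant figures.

128 mm

Tmean = (29.4 + 15.8)/2 = 22.60 °C
0.408 Ra = 0.408 × 30.6 = 12.4848 mm/d equivalent
ET₀ = 0.0023 × 12.4848 × (22.60 + 17.8) × √13.6 = 0.0023 × 12.4848 × 40.40 × 3.6878 = 4.2782 mm/d
Over 30 days: 4.2782 × 30 = 128.346 mm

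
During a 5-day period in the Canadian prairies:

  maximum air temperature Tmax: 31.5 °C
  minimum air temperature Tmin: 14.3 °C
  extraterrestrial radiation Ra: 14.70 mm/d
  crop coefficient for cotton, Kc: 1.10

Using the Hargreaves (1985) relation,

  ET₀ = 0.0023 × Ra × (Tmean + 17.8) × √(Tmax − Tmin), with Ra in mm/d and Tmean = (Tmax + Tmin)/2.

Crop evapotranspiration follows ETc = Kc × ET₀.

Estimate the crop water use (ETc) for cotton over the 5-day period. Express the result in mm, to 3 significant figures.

Tmean = (31.5 + 14.3)/2 = 22.90 °C
ET₀ = 0.0023 × 14.70 × (22.90 + 17.8) × √17.2 = 0.0023 × 14.70 × 40.70 × 4.1473 = 5.7070 mm/d
ETc = Kc × ET₀ = 1.10 × 5.7070 = 6.2777 mm/d
Over 5 days: 6.2777 × 5 = 31.389 mm

31.4 mm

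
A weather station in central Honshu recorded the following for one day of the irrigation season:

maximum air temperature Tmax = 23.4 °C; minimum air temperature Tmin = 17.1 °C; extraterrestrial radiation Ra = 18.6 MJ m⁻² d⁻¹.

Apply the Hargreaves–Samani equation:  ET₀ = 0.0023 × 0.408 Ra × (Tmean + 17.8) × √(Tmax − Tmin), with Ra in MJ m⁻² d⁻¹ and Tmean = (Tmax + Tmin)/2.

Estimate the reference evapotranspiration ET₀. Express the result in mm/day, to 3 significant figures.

Tmean = (23.4 + 17.1)/2 = 20.25 °C
0.408 Ra = 0.408 × 18.6 = 7.5888 mm/d equivalent
ET₀ = 0.0023 × 7.5888 × (20.25 + 17.8) × √6.3 = 0.0023 × 7.5888 × 38.05 × 2.5100 = 1.6670 mm/d

1.67 mm/day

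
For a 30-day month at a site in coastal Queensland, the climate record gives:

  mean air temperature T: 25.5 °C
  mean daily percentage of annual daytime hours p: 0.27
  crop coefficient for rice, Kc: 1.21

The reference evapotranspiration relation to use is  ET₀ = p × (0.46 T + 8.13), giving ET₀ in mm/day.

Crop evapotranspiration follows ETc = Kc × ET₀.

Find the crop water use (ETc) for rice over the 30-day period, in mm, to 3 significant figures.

ET₀ = 0.27 × (0.46 × 25.5 + 8.13) = 0.27 × 19.860 = 5.3622 mm/d
ETc = Kc × ET₀ = 1.21 × 5.3622 = 6.4883 mm/d
Over 30 days: 6.4883 × 30 = 194.649 mm

195 mm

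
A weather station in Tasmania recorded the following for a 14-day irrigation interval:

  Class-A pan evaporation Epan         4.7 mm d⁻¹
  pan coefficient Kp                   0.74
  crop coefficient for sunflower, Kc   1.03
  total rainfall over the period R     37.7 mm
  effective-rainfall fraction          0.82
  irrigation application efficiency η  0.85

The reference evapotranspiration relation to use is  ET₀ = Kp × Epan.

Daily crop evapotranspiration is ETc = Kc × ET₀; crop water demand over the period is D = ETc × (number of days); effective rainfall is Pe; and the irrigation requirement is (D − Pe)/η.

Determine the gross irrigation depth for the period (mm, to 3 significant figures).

22.6 mm

ET₀ = 0.74 × 4.7 = 3.4780 mm/d
ETc = Kc × ET₀ = 1.03 × 3.4780 = 3.5823 mm/d
Crop demand D = ETc × 14 d = 3.5823 × 14 = 50.152 mm
Pe = 0.82 × 37.7 = 30.914 mm
D − Pe = 50.152 − 30.914 = 19.238 mm
Gross irrigation = 19.238 / 0.85 = 22.633 mm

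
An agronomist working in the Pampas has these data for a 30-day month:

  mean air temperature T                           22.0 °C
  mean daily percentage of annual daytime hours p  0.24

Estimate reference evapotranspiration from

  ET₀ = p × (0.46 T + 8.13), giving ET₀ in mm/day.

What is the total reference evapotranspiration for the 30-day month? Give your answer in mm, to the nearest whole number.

131 mm

ET₀ = 0.24 × (0.46 × 22.0 + 8.13) = 0.24 × 18.250 = 4.3800 mm/d
Monthly total = 4.3800 × 30 = 131.400 mm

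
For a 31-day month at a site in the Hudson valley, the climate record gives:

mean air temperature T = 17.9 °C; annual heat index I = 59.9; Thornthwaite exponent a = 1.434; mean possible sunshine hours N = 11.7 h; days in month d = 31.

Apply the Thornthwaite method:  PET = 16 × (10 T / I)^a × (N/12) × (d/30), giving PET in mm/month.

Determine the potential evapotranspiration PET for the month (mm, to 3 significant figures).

77.5 mm

10T/I = 10 × 17.9 / 59.9 = 2.9883
(10T/I)^a = 2.9883^1.434 = 4.8057
Uncorrected PET = 16 × 4.8057 = 76.891 mm
Correction = (N/12)(d/30) = (11.7/12)(31/30) = 1.0075
PET = 76.891 × 1.0075 = 77.468 mm/month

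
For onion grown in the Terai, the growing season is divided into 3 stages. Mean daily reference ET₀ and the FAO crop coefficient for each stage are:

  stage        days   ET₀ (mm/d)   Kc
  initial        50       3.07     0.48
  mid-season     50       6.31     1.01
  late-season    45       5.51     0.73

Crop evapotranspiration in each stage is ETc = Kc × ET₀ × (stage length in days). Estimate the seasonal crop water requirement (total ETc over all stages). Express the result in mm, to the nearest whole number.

initial: 0.48 × 3.07 × 50 = 73.68 mm
mid-season: 1.01 × 6.31 × 50 = 318.66 mm
late-season: 0.73 × 5.51 × 45 = 181.00 mm
Seasonal total = 573.34 mm

573 mm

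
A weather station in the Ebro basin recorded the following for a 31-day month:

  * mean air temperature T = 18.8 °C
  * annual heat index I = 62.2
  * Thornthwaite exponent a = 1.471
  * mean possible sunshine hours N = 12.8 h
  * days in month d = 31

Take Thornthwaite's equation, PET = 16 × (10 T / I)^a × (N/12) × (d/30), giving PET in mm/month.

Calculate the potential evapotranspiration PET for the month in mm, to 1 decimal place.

10T/I = 10 × 18.8 / 62.2 = 3.0225
(10T/I)^a = 3.0225^1.471 = 5.0888
Uncorrected PET = 16 × 5.0888 = 81.421 mm
Correction = (N/12)(d/30) = (12.8/12)(31/30) = 1.1022
PET = 81.421 × 1.1022 = 89.742 mm/month

89.7 mm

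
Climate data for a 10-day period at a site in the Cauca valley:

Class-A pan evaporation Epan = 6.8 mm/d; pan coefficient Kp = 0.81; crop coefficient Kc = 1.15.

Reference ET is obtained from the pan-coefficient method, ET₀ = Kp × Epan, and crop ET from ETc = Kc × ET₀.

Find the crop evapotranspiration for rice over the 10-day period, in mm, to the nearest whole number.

63 mm

ET₀ = 0.81 × 6.8 = 5.5080 mm/d
ETc = Kc × ET₀ = 1.15 × 5.5080 = 6.3342 mm/d
Over 10 days: 6.3342 × 10 = 63.342 mm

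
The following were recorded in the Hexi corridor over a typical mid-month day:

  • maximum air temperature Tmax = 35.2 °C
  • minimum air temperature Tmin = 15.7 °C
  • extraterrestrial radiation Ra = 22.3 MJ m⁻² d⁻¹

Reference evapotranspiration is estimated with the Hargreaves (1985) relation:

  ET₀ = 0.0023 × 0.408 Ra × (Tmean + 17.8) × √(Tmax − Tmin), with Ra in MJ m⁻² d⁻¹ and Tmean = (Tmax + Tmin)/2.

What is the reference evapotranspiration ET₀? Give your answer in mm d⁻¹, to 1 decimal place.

Tmean = (35.2 + 15.7)/2 = 25.45 °C
0.408 Ra = 0.408 × 22.3 = 9.0984 mm/d equivalent
ET₀ = 0.0023 × 9.0984 × (25.45 + 17.8) × √19.5 = 0.0023 × 9.0984 × 43.25 × 4.4159 = 3.9967 mm/d

4.0 mm d⁻¹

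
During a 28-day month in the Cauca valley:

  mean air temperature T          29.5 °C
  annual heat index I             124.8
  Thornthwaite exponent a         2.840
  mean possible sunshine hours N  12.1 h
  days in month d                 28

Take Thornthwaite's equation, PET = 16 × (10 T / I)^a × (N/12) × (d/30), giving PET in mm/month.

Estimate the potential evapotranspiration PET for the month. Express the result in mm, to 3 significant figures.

10T/I = 10 × 29.5 / 124.8 = 2.3638
(10T/I)^a = 2.3638^2.840 = 11.5094
Uncorrected PET = 16 × 11.5094 = 184.150 mm
Correction = (N/12)(d/30) = (12.1/12)(28/30) = 0.9411
PET = 184.150 × 0.9411 = 173.304 mm/month

173 mm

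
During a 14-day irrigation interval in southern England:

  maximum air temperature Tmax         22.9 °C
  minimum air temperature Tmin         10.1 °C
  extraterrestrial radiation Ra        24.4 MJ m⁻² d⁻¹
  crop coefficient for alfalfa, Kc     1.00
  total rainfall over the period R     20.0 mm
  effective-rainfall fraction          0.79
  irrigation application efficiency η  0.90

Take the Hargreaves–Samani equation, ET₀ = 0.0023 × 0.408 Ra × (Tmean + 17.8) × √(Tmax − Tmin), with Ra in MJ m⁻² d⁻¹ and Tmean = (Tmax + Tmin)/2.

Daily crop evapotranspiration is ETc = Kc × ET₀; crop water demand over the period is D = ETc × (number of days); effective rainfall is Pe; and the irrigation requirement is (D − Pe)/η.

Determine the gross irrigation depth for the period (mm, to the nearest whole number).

Tmean = (22.9 + 10.1)/2 = 16.50 °C
0.408 Ra = 0.408 × 24.4 = 9.9552 mm/d equivalent
ET₀ = 0.0023 × 9.9552 × (16.50 + 17.8) × √12.8 = 0.0023 × 9.9552 × 34.30 × 3.5777 = 2.8098 mm/d
ETc = Kc × ET₀ = 1.00 × 2.8098 = 2.8098 mm/d
Crop demand D = ETc × 14 d = 2.8098 × 14 = 39.337 mm
Pe = 0.79 × 20.0 = 15.800 mm
D − Pe = 39.337 − 15.800 = 23.537 mm
Gross irrigation = 23.537 / 0.90 = 26.152 mm

26 mm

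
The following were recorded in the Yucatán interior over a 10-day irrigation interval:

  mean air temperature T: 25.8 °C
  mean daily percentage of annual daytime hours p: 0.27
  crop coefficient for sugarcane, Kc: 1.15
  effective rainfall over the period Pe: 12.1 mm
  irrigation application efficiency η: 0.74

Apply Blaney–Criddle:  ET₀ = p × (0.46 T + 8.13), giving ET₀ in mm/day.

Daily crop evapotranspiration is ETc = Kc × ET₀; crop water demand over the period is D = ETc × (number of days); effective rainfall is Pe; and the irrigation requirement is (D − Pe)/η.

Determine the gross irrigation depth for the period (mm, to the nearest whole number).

ET₀ = 0.27 × (0.46 × 25.8 + 8.13) = 0.27 × 19.998 = 5.3995 mm/d
ETc = Kc × ET₀ = 1.15 × 5.3995 = 6.2094 mm/d
Crop demand D = ETc × 10 d = 6.2094 × 10 = 62.094 mm
D − Pe = 62.094 − 12.1 = 49.994 mm
Gross irrigation = 49.994 / 0.74 = 67.559 mm

68 mm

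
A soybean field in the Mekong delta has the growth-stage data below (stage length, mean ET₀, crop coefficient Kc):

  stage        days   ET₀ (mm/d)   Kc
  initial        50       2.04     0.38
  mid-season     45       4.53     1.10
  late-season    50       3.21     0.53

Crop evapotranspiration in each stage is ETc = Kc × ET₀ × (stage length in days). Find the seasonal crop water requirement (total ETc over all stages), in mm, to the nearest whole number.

initial: 0.38 × 2.04 × 50 = 38.76 mm
mid-season: 1.10 × 4.53 × 45 = 224.24 mm
late-season: 0.53 × 3.21 × 50 = 85.07 mm
Seasonal total = 348.07 mm

348 mm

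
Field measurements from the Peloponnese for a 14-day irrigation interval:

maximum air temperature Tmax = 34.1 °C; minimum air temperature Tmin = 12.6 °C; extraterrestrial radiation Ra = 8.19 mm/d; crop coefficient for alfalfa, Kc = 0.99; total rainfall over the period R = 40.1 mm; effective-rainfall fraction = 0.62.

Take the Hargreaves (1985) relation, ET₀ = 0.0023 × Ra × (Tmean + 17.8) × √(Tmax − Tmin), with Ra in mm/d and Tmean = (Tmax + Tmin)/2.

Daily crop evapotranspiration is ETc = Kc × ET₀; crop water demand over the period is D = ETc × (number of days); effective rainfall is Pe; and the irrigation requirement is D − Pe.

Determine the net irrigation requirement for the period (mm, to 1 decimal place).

Tmean = (34.1 + 12.6)/2 = 23.35 °C
ET₀ = 0.0023 × 8.19 × (23.35 + 17.8) × √21.5 = 0.0023 × 8.19 × 41.15 × 4.6368 = 3.5942 mm/d
ETc = Kc × ET₀ = 0.99 × 3.5942 = 3.5583 mm/d
Crop demand D = ETc × 14 d = 3.5583 × 14 = 49.816 mm
Pe = 0.62 × 40.1 = 24.862 mm
D − Pe = 49.816 − 24.862 = 24.954 mm

25.0 mm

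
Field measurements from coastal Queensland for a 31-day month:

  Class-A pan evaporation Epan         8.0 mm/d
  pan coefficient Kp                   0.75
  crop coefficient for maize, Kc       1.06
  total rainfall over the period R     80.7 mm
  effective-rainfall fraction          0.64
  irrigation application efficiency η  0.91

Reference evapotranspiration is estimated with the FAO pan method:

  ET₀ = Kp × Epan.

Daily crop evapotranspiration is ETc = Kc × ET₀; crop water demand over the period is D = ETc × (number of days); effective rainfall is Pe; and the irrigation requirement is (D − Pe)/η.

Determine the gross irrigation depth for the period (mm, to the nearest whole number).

160 mm

ET₀ = 0.75 × 8.0 = 6.0000 mm/d
ETc = Kc × ET₀ = 1.06 × 6.0000 = 6.3600 mm/d
Crop demand D = ETc × 31 d = 6.3600 × 31 = 197.160 mm
Pe = 0.64 × 80.7 = 51.648 mm
D − Pe = 197.160 − 51.648 = 145.512 mm
Gross irrigation = 145.512 / 0.91 = 159.903 mm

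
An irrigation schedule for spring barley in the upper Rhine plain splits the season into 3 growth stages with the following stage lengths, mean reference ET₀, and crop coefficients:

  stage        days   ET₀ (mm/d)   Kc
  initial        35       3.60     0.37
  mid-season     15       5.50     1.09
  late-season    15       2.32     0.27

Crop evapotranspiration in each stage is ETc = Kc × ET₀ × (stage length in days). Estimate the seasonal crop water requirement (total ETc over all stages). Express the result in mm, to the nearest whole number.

146 mm

initial: 0.37 × 3.60 × 35 = 46.62 mm
mid-season: 1.09 × 5.50 × 15 = 89.93 mm
late-season: 0.27 × 2.32 × 15 = 9.40 mm
Seasonal total = 145.95 mm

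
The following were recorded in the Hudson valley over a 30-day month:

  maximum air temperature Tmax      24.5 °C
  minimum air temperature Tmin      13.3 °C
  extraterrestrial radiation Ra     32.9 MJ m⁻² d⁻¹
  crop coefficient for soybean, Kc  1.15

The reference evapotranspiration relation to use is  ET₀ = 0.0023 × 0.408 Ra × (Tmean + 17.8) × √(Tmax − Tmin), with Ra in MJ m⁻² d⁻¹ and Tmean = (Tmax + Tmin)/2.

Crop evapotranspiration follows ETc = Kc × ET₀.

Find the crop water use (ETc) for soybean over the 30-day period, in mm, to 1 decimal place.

Tmean = (24.5 + 13.3)/2 = 18.90 °C
0.408 Ra = 0.408 × 32.9 = 13.4232 mm/d equivalent
ET₀ = 0.0023 × 13.4232 × (18.90 + 17.8) × √11.2 = 0.0023 × 13.4232 × 36.70 × 3.3466 = 3.7919 mm/d
ETc = Kc × ET₀ = 1.15 × 3.7919 = 4.3607 mm/d
Over 30 days: 4.3607 × 30 = 130.821 mm

130.8 mm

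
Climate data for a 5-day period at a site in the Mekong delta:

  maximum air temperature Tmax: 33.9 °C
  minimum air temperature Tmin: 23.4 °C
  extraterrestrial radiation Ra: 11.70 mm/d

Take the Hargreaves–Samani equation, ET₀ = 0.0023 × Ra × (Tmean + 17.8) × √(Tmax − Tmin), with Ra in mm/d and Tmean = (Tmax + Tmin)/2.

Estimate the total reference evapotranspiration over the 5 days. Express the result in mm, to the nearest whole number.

20 mm

Tmean = (33.9 + 23.4)/2 = 28.65 °C
ET₀ = 0.0023 × 11.70 × (28.65 + 17.8) × √10.5 = 0.0023 × 11.70 × 46.45 × 3.2404 = 4.0504 mm/d
Over 5 days: 4.0504 × 5 = 20.252 mm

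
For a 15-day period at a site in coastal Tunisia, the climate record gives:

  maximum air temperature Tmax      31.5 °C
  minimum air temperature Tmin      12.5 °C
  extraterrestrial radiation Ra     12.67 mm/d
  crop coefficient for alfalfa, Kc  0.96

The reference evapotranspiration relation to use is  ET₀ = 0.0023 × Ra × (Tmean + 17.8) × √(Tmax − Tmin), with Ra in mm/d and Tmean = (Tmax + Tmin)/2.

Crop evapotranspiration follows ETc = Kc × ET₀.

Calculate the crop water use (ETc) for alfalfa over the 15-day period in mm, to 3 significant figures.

72.8 mm

Tmean = (31.5 + 12.5)/2 = 22.00 °C
ET₀ = 0.0023 × 12.67 × (22.00 + 17.8) × √19.0 = 0.0023 × 12.67 × 39.80 × 4.3589 = 5.0555 mm/d
ETc = Kc × ET₀ = 0.96 × 5.0555 = 4.8533 mm/d
Over 15 days: 4.8533 × 15 = 72.800 mm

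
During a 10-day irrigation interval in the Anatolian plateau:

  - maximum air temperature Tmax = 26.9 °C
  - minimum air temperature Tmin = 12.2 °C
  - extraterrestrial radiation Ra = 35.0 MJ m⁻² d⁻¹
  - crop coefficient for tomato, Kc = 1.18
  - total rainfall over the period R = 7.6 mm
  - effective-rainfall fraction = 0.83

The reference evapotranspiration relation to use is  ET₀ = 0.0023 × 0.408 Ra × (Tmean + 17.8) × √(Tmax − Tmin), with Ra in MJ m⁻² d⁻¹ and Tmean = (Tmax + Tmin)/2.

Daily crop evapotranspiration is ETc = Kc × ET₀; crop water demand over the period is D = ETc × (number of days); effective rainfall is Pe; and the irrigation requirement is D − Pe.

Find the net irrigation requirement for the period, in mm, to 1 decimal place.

49.2 mm

Tmean = (26.9 + 12.2)/2 = 19.55 °C
0.408 Ra = 0.408 × 35.0 = 14.2800 mm/d equivalent
ET₀ = 0.0023 × 14.2800 × (19.55 + 17.8) × √14.7 = 0.0023 × 14.2800 × 37.35 × 3.8341 = 4.7034 mm/d
ETc = Kc × ET₀ = 1.18 × 4.7034 = 5.5500 mm/d
Crop demand D = ETc × 10 d = 5.5500 × 10 = 55.500 mm
Pe = 0.83 × 7.6 = 6.308 mm
D − Pe = 55.500 − 6.308 = 49.192 mm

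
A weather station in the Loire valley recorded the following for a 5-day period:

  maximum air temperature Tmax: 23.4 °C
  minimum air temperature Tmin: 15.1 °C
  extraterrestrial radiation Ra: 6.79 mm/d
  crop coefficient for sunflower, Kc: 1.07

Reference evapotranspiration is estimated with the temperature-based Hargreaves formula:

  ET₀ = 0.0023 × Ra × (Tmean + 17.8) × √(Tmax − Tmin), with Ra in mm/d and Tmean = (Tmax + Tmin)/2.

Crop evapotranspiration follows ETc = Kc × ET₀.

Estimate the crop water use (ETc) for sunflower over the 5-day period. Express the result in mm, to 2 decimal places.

8.92 mm

Tmean = (23.4 + 15.1)/2 = 19.25 °C
ET₀ = 0.0023 × 6.79 × (19.25 + 17.8) × √8.3 = 0.0023 × 6.79 × 37.05 × 2.8810 = 1.6670 mm/d
ETc = Kc × ET₀ = 1.07 × 1.6670 = 1.7837 mm/d
Over 5 days: 1.7837 × 5 = 8.919 mm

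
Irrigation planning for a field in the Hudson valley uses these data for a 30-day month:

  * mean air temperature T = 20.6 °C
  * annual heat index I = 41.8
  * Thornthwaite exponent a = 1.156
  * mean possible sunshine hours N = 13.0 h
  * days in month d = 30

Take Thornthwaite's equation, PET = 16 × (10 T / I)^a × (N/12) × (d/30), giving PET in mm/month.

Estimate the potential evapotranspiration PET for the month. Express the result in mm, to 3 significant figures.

110 mm

10T/I = 10 × 20.6 / 41.8 = 4.9282
(10T/I)^a = 4.9282^1.156 = 6.3204
Uncorrected PET = 16 × 6.3204 = 101.126 mm
Correction = (N/12)(d/30) = (13.0/12)(30/30) = 1.0833
PET = 101.126 × 1.0833 = 109.550 mm/month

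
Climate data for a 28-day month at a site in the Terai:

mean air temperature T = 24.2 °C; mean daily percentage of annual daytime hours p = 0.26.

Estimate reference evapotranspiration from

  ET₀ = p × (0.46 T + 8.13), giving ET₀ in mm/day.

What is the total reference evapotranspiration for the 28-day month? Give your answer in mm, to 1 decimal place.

ET₀ = 0.26 × (0.46 × 24.2 + 8.13) = 0.26 × 19.262 = 5.0081 mm/d
Monthly total = 5.0081 × 28 = 140.227 mm

140.2 mm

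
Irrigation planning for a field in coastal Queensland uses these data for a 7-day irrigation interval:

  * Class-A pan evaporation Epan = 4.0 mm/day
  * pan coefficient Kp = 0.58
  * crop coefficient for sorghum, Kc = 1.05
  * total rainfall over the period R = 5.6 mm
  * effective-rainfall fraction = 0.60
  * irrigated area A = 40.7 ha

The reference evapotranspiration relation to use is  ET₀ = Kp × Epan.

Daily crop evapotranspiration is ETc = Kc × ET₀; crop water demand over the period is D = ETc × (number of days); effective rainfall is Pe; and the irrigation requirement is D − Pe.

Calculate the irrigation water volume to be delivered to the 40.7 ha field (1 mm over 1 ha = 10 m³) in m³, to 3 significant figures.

ET₀ = 0.58 × 4.0 = 2.3200 mm/d
ETc = Kc × ET₀ = 1.05 × 2.3200 = 2.4360 mm/d
Crop demand D = ETc × 7 d = 2.4360 × 7 = 17.052 mm
Pe = 0.60 × 5.6 = 3.360 mm
D − Pe = 17.052 − 3.360 = 13.692 mm
Volume = 13.692 mm × 40.7 ha × 10 = 5572.6 m³

5570 m³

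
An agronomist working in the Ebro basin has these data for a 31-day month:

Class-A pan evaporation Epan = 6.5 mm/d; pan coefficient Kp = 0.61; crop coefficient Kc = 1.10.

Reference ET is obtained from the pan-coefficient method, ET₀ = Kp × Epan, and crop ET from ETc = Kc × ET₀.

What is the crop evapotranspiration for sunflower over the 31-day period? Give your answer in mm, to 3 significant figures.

ET₀ = 0.61 × 6.5 = 3.9650 mm/d
ETc = Kc × ET₀ = 1.10 × 3.9650 = 4.3615 mm/d
Over 31 days: 4.3615 × 31 = 135.207 mm

135 mm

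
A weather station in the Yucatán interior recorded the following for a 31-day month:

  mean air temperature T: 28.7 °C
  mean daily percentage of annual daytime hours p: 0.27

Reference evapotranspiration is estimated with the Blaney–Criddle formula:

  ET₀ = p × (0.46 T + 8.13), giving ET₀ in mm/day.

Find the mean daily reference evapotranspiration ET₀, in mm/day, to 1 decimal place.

5.8 mm/day

ET₀ = 0.27 × (0.46 × 28.7 + 8.13) = 0.27 × 21.332 = 5.7596 mm/d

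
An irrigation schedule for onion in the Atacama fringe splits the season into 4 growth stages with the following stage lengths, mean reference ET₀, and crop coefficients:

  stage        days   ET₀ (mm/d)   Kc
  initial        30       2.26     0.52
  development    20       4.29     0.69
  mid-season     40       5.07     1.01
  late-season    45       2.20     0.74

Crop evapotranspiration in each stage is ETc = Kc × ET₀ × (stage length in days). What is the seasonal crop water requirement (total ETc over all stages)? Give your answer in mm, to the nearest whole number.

initial: 0.52 × 2.26 × 30 = 35.26 mm
development: 0.69 × 4.29 × 20 = 59.20 mm
mid-season: 1.01 × 5.07 × 40 = 204.83 mm
late-season: 0.74 × 2.20 × 45 = 73.26 mm
Seasonal total = 372.55 mm

373 mm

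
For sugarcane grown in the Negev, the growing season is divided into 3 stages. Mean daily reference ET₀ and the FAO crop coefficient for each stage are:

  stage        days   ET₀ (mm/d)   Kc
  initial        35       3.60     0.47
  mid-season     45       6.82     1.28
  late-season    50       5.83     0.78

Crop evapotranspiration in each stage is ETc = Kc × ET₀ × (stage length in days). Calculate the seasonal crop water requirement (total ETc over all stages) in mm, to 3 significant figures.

679 mm

initial: 0.47 × 3.60 × 35 = 59.22 mm
mid-season: 1.28 × 6.82 × 45 = 392.83 mm
late-season: 0.78 × 5.83 × 50 = 227.37 mm
Seasonal total = 679.42 mm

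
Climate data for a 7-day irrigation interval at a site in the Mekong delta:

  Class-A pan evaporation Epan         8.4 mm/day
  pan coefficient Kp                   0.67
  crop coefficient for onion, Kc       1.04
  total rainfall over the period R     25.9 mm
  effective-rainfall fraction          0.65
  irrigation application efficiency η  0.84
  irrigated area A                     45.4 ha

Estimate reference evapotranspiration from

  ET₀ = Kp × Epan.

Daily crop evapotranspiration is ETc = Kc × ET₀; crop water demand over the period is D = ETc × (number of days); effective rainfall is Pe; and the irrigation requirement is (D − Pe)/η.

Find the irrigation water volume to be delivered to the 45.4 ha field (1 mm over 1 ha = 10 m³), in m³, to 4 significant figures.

13050 m³

ET₀ = 0.67 × 8.4 = 5.6280 mm/d
ETc = Kc × ET₀ = 1.04 × 5.6280 = 5.8531 mm/d
Crop demand D = ETc × 7 d = 5.8531 × 7 = 40.972 mm
Pe = 0.65 × 25.9 = 16.835 mm
D − Pe = 40.972 − 16.835 = 24.137 mm
Gross irrigation = 24.137 / 0.84 = 28.735 mm
Volume = 28.735 mm × 45.4 ha × 10 = 13045.7 m³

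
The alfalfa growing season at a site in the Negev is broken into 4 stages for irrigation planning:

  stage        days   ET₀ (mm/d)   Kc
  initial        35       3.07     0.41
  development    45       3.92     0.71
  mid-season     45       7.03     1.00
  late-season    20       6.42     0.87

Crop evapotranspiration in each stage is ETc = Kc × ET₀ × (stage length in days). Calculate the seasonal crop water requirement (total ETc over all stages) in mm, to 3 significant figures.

initial: 0.41 × 3.07 × 35 = 44.05 mm
development: 0.71 × 3.92 × 45 = 125.24 mm
mid-season: 1.00 × 7.03 × 45 = 316.35 mm
late-season: 0.87 × 6.42 × 20 = 111.71 mm
Seasonal total = 597.35 mm

597 mm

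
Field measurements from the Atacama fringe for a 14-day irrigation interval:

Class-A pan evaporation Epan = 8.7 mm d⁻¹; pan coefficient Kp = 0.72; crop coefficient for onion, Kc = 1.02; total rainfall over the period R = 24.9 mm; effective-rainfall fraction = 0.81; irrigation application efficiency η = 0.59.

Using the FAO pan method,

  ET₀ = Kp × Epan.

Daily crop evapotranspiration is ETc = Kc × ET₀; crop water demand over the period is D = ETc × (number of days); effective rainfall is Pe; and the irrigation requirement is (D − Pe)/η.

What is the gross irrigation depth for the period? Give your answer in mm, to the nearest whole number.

ET₀ = 0.72 × 8.7 = 6.2640 mm/d
ETc = Kc × ET₀ = 1.02 × 6.2640 = 6.3893 mm/d
Crop demand D = ETc × 14 d = 6.3893 × 14 = 89.450 mm
Pe = 0.81 × 24.9 = 20.169 mm
D − Pe = 89.450 − 20.169 = 69.281 mm
Gross irrigation = 69.281 / 0.59 = 117.425 mm

117 mm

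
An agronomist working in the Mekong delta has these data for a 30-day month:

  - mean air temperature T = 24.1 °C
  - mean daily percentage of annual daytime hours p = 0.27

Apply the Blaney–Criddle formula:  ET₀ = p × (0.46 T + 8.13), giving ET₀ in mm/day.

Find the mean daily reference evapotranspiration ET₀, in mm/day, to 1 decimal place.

ET₀ = 0.27 × (0.46 × 24.1 + 8.13) = 0.27 × 19.216 = 5.1883 mm/d

5.2 mm/day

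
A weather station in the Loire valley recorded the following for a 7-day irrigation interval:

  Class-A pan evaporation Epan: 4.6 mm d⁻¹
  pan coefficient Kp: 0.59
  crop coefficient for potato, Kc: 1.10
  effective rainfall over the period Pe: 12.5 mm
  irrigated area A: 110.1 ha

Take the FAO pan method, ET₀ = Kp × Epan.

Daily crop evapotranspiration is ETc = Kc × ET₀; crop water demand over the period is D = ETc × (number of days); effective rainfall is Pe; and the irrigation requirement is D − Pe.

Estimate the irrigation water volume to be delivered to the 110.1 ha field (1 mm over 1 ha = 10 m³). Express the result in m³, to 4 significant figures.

9246 m³

ET₀ = 0.59 × 4.6 = 2.7140 mm/d
ETc = Kc × ET₀ = 1.10 × 2.7140 = 2.9854 mm/d
Crop demand D = ETc × 7 d = 2.9854 × 7 = 20.898 mm
D − Pe = 20.898 − 12.5 = 8.398 mm
Volume = 8.398 mm × 110.1 ha × 10 = 9246.2 m³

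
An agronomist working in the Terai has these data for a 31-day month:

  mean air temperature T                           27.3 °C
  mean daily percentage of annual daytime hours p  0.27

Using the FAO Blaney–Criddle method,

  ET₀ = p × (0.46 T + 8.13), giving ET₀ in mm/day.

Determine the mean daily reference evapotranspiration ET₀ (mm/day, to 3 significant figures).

5.59 mm/day

ET₀ = 0.27 × (0.46 × 27.3 + 8.13) = 0.27 × 20.688 = 5.5858 mm/d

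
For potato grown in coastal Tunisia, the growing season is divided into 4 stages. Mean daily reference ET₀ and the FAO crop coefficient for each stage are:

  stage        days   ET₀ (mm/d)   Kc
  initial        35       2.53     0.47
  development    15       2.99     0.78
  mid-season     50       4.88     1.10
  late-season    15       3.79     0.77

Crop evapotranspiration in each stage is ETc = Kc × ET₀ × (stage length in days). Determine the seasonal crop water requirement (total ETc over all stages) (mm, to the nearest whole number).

initial: 0.47 × 2.53 × 35 = 41.62 mm
development: 0.78 × 2.99 × 15 = 34.98 mm
mid-season: 1.10 × 4.88 × 50 = 268.40 mm
late-season: 0.77 × 3.79 × 15 = 43.77 mm
Seasonal total = 388.77 mm

389 mm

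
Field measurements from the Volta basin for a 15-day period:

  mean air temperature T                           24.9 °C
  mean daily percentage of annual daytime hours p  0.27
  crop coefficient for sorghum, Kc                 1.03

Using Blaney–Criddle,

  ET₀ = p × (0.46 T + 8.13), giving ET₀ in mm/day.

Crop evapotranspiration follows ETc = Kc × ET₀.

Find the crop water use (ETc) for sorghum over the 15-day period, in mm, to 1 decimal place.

ET₀ = 0.27 × (0.46 × 24.9 + 8.13) = 0.27 × 19.584 = 5.2877 mm/d
ETc = Kc × ET₀ = 1.03 × 5.2877 = 5.4463 mm/d
Over 15 days: 5.4463 × 15 = 81.695 mm

81.7 mm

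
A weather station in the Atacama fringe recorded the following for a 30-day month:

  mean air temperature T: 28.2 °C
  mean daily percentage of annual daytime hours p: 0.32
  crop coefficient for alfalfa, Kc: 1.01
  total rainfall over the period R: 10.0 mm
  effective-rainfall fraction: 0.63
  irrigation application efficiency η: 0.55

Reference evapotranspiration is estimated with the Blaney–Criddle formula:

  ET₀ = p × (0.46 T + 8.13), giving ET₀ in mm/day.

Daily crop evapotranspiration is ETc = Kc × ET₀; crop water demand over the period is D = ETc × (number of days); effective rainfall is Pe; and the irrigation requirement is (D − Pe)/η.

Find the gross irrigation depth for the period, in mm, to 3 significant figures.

361 mm

ET₀ = 0.32 × (0.46 × 28.2 + 8.13) = 0.32 × 21.102 = 6.7526 mm/d
ETc = Kc × ET₀ = 1.01 × 6.7526 = 6.8201 mm/d
Crop demand D = ETc × 30 d = 6.8201 × 30 = 204.603 mm
Pe = 0.63 × 10.0 = 6.300 mm
D − Pe = 204.603 − 6.300 = 198.303 mm
Gross irrigation = 198.303 / 0.55 = 360.551 mm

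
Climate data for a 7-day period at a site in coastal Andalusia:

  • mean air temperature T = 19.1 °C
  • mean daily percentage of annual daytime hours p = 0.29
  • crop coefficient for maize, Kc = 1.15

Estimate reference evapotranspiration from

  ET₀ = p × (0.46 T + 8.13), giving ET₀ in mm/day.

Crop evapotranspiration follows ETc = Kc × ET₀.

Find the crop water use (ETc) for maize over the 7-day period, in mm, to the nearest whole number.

ET₀ = 0.29 × (0.46 × 19.1 + 8.13) = 0.29 × 16.916 = 4.9056 mm/d
ETc = Kc × ET₀ = 1.15 × 4.9056 = 5.6414 mm/d
Over 7 days: 5.6414 × 7 = 39.490 mm

39 mm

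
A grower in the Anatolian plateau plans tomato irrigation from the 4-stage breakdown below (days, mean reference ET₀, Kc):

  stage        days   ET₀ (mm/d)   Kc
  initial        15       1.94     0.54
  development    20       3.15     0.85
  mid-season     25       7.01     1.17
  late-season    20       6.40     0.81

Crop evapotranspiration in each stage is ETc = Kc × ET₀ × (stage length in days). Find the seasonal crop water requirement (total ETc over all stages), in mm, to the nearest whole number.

initial: 0.54 × 1.94 × 15 = 15.71 mm
development: 0.85 × 3.15 × 20 = 53.55 mm
mid-season: 1.17 × 7.01 × 25 = 205.04 mm
late-season: 0.81 × 6.40 × 20 = 103.68 mm
Seasonal total = 377.98 mm

378 mm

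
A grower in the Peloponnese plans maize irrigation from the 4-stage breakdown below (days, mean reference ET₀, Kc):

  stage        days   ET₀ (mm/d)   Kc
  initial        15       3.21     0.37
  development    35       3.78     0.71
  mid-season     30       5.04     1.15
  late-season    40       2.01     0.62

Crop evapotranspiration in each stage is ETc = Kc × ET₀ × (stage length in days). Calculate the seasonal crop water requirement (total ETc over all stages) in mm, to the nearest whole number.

335 mm

initial: 0.37 × 3.21 × 15 = 17.82 mm
development: 0.71 × 3.78 × 35 = 93.93 mm
mid-season: 1.15 × 5.04 × 30 = 173.88 mm
late-season: 0.62 × 2.01 × 40 = 49.85 mm
Seasonal total = 335.48 mm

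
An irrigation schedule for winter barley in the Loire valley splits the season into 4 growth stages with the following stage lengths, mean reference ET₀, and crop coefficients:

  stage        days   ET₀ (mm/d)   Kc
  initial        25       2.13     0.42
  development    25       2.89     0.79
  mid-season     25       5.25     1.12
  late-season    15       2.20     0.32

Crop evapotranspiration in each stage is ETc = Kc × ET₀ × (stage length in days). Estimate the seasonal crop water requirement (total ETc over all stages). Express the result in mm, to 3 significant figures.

237 mm

initial: 0.42 × 2.13 × 25 = 22.37 mm
development: 0.79 × 2.89 × 25 = 57.08 mm
mid-season: 1.12 × 5.25 × 25 = 147.00 mm
late-season: 0.32 × 2.20 × 15 = 10.56 mm
Seasonal total = 237.01 mm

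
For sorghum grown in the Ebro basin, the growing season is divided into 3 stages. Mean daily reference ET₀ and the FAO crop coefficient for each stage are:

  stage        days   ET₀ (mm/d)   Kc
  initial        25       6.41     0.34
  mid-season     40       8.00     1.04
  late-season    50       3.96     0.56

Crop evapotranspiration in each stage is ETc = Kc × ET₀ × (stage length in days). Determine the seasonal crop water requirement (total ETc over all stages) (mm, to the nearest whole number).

initial: 0.34 × 6.41 × 25 = 54.49 mm
mid-season: 1.04 × 8.00 × 40 = 332.80 mm
late-season: 0.56 × 3.96 × 50 = 110.88 mm
Seasonal total = 498.17 mm

498 mm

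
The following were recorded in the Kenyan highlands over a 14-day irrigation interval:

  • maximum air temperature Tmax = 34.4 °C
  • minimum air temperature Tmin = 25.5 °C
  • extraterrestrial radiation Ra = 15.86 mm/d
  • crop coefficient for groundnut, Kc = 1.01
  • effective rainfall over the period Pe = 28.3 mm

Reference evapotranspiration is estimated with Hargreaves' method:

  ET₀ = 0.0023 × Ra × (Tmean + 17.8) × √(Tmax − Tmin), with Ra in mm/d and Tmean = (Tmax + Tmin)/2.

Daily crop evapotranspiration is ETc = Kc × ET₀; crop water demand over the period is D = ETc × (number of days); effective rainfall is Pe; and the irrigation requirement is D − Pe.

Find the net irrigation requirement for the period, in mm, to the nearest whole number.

Tmean = (34.4 + 25.5)/2 = 29.95 °C
ET₀ = 0.0023 × 15.86 × (29.95 + 17.8) × √8.9 = 0.0023 × 15.86 × 47.75 × 2.9833 = 5.1964 mm/d
ETc = Kc × ET₀ = 1.01 × 5.1964 = 5.2484 mm/d
Crop demand D = ETc × 14 d = 5.2484 × 14 = 73.478 mm
D − Pe = 73.478 − 28.3 = 45.178 mm

45 mm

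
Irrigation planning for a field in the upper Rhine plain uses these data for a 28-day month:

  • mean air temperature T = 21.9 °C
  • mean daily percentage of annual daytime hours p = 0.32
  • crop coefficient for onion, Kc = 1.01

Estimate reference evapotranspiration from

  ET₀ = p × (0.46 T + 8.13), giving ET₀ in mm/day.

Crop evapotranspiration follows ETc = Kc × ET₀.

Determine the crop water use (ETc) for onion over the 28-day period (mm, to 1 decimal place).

ET₀ = 0.32 × (0.46 × 21.9 + 8.13) = 0.32 × 18.204 = 5.8253 mm/d
ETc = Kc × ET₀ = 1.01 × 5.8253 = 5.8836 mm/d
Over 28 days: 5.8836 × 28 = 164.741 mm

164.7 mm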